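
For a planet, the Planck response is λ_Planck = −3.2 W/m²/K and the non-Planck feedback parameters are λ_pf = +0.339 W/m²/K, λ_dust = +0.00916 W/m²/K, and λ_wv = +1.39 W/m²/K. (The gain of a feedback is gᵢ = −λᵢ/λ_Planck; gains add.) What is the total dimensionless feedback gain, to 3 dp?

0.543

Convert to gains: g_pf = 0.339/3.2 = 0.1059; g_dust = 0.00916/3.2 = 0.002862; g_wv = 1.39/3.2 = 0.4344.
Total gain g = 0.543162.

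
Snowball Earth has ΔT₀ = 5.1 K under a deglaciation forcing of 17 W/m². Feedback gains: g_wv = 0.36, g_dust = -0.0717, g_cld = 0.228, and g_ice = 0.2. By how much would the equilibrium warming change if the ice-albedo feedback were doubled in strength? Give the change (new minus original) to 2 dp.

Original: g = 0.7163, ΔT = 5.1/(1−0.7163) = 17.9767 K.
With doubled ice-albedo: g' = 0.9163, ΔT' = 5.1/(1−0.9163) = 60.9319 K.
Change = 60.9319 − 17.9767 = 42.96 K.

42.96 K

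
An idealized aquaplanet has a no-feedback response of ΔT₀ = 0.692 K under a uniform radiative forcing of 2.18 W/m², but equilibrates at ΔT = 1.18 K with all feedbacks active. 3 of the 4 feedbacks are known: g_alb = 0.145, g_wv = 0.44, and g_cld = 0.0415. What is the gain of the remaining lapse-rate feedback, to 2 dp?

-0.21

Amplification A = ΔT/ΔT₀ = 1.18/0.692 = 1.705.
Total gain g = 1 − 1/A = 1 − 1/1.705 = 0.4135.
Known gains sum to 0.145 + 0.44 + 0.0415 = 0.6265.
g_lr = 0.4135 − 0.6265 = -0.21.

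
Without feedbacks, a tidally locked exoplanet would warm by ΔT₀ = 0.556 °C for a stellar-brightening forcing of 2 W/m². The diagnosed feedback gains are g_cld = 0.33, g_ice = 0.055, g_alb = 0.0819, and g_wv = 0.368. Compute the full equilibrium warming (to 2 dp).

Total gain g = 0.33 + 0.055 + 0.0819 + 0.368 = 0.8349.
Amplification A = 1/(1 − 0.8349) = 6.057.
ΔT = 0.556 × 6.057 = 3.37 °C.

3.37 °C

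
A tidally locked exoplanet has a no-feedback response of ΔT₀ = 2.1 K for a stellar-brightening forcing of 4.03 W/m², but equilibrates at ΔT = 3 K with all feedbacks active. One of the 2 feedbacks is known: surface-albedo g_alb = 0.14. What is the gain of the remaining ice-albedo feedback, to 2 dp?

Amplification A = ΔT/ΔT₀ = 3/2.1 = 1.429.
Total gain g = 1 − 1/A = 1 − 1/1.429 = 0.3002.
The known gain is 0.14.
g_ice = 0.3002 − 0.14 = 0.16.

0.16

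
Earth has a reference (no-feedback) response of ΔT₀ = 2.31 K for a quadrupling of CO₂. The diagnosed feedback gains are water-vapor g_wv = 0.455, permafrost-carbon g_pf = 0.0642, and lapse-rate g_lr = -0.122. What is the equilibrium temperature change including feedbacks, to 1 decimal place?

3.8 K

Total gain g = 0.455 + 0.0642 − 0.122 = 0.3972.
Amplification A = 1/(1 − 0.3972) = 1.659.
ΔT = 2.31 × 1.659 = 3.8 K.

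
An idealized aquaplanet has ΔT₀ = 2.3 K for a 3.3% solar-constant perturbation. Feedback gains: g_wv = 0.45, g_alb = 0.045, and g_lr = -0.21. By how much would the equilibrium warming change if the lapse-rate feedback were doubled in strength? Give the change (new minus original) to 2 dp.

Original: g = 0.285, ΔT = 2.3/(1−0.285) = 3.2168 K.
With doubled lapse-rate: g' = 0.075, ΔT' = 2.3/(1−0.075) = 2.4865 K.
Change = 2.4865 − 3.2168 = -0.73 K.

-0.73 K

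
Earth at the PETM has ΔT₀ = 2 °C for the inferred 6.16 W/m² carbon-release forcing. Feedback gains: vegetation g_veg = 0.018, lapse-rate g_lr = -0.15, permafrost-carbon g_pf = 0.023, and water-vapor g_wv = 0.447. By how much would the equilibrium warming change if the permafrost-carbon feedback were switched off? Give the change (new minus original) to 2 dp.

-0.10 °C

Original: g = 0.338, ΔT = 2/(1−0.338) = 3.0211 °C.
Without permafrost-carbon: g' = 0.315, ΔT' = 2/(1−0.315) = 2.9197 °C.
Change = 2.9197 − 3.0211 = -0.10 °C.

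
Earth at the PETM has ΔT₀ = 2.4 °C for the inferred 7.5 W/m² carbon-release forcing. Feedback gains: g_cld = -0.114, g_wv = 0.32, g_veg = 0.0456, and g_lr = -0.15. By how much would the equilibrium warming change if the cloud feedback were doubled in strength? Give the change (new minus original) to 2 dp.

-0.30 °C

Original: g = 0.1016, ΔT = 2.4/(1−0.1016) = 2.6714 °C.
With doubled cloud: g' = -0.0124, ΔT' = 2.4/(1+0.0124) = 2.3706 °C.
Change = 2.3706 − 2.6714 = -0.30 °C.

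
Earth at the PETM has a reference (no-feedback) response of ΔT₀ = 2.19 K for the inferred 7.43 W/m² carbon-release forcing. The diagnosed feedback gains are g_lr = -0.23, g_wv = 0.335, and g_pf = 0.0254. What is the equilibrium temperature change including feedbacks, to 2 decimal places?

2.52 K

Total gain g = -0.23 + 0.335 + 0.0254 = 0.1304.
Amplification A = 1/(1 − 0.1304) = 1.15.
ΔT = 2.19 × 1.15 = 2.52 K.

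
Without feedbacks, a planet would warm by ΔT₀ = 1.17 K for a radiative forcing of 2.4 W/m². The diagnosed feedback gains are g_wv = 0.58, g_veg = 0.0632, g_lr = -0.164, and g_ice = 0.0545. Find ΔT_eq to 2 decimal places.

Total gain g = 0.58 + 0.0632 − 0.164 + 0.0545 = 0.5337.
Amplification A = 1/(1 − 0.5337) = 2.145.
ΔT = 1.17 × 2.145 = 2.51 K.

2.51 K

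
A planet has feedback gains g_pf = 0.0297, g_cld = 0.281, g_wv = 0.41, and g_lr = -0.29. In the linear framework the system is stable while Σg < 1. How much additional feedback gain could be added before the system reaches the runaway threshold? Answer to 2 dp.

0.57

Current total gain = 0.0297 + 0.281 + 0.41 − 0.29 = 0.4307.
Margin to runaway = 1 − 0.4307 = 0.57.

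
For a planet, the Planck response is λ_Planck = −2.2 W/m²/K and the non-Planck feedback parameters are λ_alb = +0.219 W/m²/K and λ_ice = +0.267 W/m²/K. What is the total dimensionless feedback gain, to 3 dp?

Convert to gains: g_alb = 0.219/2.2 = 0.09955; g_ice = 0.267/2.2 = 0.1214.
Total gain g = 0.22095.

0.221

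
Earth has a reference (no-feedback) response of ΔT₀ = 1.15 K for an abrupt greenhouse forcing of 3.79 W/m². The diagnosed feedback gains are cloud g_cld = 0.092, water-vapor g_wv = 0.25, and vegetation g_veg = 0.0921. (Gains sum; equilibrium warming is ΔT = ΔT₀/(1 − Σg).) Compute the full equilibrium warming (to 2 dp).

2.03 K

Total gain g = 0.092 + 0.25 + 0.0921 = 0.4341.
Amplification A = 1/(1 − 0.4341) = 1.767.
ΔT = 1.15 × 1.767 = 2.03 K.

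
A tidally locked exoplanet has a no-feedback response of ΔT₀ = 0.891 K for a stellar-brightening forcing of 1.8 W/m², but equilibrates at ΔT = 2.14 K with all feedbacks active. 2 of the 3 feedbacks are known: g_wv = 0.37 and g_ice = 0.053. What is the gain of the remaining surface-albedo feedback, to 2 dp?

0.16

Amplification A = ΔT/ΔT₀ = 2.14/0.891 = 2.402.
Total gain g = 1 − 1/A = 1 − 1/2.402 = 0.5837.
Known gains sum to 0.37 + 0.053 = 0.423.
g_alb = 0.5837 − 0.423 = 0.16.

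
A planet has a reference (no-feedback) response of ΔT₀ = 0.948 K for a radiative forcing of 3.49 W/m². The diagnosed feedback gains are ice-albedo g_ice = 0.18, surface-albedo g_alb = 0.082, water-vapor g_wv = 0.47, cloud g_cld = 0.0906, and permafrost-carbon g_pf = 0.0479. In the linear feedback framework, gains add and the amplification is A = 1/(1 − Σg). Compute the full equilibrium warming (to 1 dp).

Total gain g = 0.18 + 0.082 + 0.47 + 0.0906 + 0.0479 = 0.8705.
Amplification A = 1/(1 − 0.8705) = 7.722.
ΔT = 0.948 × 7.722 = 7.3 K.

7.3 K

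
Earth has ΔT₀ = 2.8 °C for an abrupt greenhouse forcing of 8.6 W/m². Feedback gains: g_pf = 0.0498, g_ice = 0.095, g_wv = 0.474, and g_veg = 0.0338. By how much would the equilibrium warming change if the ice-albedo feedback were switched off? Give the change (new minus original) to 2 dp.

-1.73 °C

Original: g = 0.6526, ΔT = 2.8/(1−0.6526) = 8.0599 °C.
Without ice-albedo: g' = 0.5576, ΔT' = 2.8/(1−0.5576) = 6.3291 °C.
Change = 6.3291 − 8.0599 = -1.73 °C.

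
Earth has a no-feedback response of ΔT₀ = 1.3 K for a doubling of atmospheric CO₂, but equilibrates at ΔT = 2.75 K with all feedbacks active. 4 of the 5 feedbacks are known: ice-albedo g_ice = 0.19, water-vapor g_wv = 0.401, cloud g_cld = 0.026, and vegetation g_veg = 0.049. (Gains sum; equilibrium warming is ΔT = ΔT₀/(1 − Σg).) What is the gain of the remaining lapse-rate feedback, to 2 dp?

Amplification A = ΔT/ΔT₀ = 2.75/1.3 = 2.115.
Total gain g = 1 − 1/A = 1 − 1/2.115 = 0.5272.
Known gains sum to 0.19 + 0.401 + 0.026 + 0.049 = 0.666.
g_lr = 0.5272 − 0.666 = -0.14.

-0.14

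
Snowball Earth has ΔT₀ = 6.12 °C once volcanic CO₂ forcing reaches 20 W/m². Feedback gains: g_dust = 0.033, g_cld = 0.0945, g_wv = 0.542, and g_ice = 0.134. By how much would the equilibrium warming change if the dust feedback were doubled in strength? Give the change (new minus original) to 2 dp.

6.29 °C

Original: g = 0.8035, ΔT = 6.12/(1−0.8035) = 31.1450 °C.
With doubled dust: g' = 0.8365, ΔT' = 6.12/(1−0.8365) = 37.4312 °C.
Change = 37.4312 − 31.1450 = 6.29 °C.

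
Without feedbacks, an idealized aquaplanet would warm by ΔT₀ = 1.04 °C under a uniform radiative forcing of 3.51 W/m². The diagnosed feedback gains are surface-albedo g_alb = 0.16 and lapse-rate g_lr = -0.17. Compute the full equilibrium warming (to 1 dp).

1.0 °C

Total gain g = 0.16 − 0.17 = -0.01.
Amplification A = 1/(1 + 0.01) = 0.9901.
ΔT = 1.04 × 0.9901 = 1.0 °C.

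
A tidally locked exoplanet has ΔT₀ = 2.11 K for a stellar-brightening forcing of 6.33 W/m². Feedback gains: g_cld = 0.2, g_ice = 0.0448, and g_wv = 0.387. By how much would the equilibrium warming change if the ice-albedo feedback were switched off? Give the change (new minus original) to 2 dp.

Original: g = 0.6318, ΔT = 2.11/(1−0.6318) = 5.7306 K.
Without ice-albedo: g' = 0.587, ΔT' = 2.11/(1−0.587) = 5.1090 K.
Change = 5.1090 − 5.7306 = -0.62 K.

-0.62 K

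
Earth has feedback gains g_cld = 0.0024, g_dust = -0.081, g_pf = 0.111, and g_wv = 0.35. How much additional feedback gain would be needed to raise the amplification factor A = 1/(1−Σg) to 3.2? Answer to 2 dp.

Current total gain = 0.3824.
Target gain for A = 3.2: g* = 1 − 1/3.2 = 0.6875.
Additional gain needed = 0.6875 − 0.3824 = 0.31.

0.31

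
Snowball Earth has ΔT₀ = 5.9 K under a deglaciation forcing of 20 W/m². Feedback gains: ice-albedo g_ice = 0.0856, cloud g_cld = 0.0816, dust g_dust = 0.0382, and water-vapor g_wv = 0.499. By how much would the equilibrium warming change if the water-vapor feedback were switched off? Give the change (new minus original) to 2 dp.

-12.53 K

Original: g = 0.7044, ΔT = 5.9/(1−0.7044) = 19.9594 K.
Without water-vapor: g' = 0.2054, ΔT' = 5.9/(1−0.2054) = 7.4251 K.
Change = 7.4251 − 19.9594 = -12.53 K.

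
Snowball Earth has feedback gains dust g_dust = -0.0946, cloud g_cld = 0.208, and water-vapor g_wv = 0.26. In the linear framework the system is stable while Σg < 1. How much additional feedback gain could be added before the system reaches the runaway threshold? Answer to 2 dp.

Current total gain = -0.0946 + 0.208 + 0.26 = 0.3734.
Margin to runaway = 1 − 0.3734 = 0.63.

0.63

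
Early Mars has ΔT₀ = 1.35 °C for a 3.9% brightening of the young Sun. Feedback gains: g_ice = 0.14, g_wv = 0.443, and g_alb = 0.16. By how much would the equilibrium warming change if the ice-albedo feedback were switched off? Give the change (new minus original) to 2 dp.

-1.85 °C

Original: g = 0.743, ΔT = 1.35/(1−0.743) = 5.2529 °C.
Without ice-albedo: g' = 0.603, ΔT' = 1.35/(1−0.603) = 3.4005 °C.
Change = 3.4005 − 5.2529 = -1.85 °C.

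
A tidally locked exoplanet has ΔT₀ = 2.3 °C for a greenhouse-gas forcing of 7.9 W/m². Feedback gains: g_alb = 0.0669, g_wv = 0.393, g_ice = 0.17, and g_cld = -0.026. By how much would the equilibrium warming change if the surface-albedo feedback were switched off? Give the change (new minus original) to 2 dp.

Original: g = 0.6039, ΔT = 2.3/(1−0.6039) = 5.8066 °C.
Without surface-albedo: g' = 0.537, ΔT' = 2.3/(1−0.537) = 4.9676 °C.
Change = 4.9676 − 5.8066 = -0.84 °C.

-0.84 °C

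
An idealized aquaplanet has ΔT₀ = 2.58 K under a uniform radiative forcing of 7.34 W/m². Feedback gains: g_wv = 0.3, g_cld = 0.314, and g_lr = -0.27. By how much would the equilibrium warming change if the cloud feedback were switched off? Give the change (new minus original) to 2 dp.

-1.27 K

Original: g = 0.344, ΔT = 2.58/(1−0.344) = 3.9329 K.
Without cloud: g' = 0.03, ΔT' = 2.58/(1−0.03) = 2.6598 K.
Change = 2.6598 − 3.9329 = -1.27 K.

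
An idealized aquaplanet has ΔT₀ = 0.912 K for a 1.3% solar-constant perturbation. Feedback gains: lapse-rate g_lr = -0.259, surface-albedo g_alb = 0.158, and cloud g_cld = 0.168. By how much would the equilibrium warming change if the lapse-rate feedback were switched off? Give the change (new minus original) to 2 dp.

0.38 K

Original: g = 0.067, ΔT = 0.912/(1−0.067) = 0.9775 K.
Without lapse-rate: g' = 0.326, ΔT' = 0.912/(1−0.326) = 1.3531 K.
Change = 1.3531 − 0.9775 = 0.38 K.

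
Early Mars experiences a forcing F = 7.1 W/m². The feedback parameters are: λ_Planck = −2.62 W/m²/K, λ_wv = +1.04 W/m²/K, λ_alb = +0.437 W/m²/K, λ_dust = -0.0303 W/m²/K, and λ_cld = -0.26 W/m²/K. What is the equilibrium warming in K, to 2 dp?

4.95 K

Net feedback parameter λ = (−2.62) + (+1.04) + (+0.437) + (-0.0303) + (-0.26) = -1.4333 W/m²/K.
ΔT = −F/λ = −7.1/(-1.4333) = 4.95 K.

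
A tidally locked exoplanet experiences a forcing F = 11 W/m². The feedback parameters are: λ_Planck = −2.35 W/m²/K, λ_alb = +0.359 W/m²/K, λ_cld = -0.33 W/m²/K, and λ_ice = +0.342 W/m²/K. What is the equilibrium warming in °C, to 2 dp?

5.56 °C

Net feedback parameter λ = (−2.35) + (+0.359) + (-0.33) + (+0.342) = -1.979 W/m²/K.
ΔT = −F/λ = −11/(-1.979) = 5.56 °C.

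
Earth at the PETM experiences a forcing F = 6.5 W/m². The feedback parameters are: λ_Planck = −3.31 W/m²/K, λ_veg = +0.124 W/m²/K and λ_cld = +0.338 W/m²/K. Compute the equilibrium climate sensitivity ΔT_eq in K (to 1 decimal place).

2.3 K

Net feedback parameter λ = (−3.31) + (+0.124) + (+0.338) = -2.848 W/m²/K.
ΔT = −F/λ = −6.5/(-2.848) = 2.3 K.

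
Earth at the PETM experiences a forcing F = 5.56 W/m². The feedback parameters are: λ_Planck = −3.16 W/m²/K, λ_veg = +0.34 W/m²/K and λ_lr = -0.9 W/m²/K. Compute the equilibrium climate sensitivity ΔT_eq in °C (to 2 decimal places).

1.49 °C

Net feedback parameter λ = (−3.16) + (+0.34) + (-0.9) = -3.72 W/m²/K.
ΔT = −F/λ = −5.56/(-3.72) = 1.49 °C.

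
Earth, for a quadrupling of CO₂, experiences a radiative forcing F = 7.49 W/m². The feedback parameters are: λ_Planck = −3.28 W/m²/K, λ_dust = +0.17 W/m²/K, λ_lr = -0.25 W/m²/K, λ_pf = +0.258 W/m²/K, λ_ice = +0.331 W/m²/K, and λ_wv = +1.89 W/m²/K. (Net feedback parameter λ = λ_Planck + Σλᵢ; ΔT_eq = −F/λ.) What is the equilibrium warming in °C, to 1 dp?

Net feedback parameter λ = (−3.28) + (+0.17) + (-0.25) + (+0.258) + (+0.331) + (+1.89) = -0.881 W/m²/K.
ΔT = −F/λ = −7.49/(-0.881) = 8.5 °C.

8.5 °C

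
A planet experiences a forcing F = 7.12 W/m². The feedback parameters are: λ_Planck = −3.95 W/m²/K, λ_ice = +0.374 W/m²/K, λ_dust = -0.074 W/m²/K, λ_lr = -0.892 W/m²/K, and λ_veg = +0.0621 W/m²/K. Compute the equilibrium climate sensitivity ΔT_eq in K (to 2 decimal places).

Net feedback parameter λ = (−3.95) + (+0.374) + (-0.074) + (-0.892) + (+0.0621) = -4.4799 W/m²/K.
ΔT = −F/λ = −7.12/(-4.4799) = 1.59 K.

1.59 K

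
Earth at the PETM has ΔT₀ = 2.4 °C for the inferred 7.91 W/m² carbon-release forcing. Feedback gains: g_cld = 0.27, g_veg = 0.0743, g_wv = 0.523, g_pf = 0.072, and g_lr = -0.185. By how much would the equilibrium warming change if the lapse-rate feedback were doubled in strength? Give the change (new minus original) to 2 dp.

Original: g = 0.7543, ΔT = 2.4/(1−0.7543) = 9.7680 °C.
With doubled lapse-rate: g' = 0.5693, ΔT' = 2.4/(1−0.5693) = 5.5723 °C.
Change = 5.5723 − 9.7680 = -4.20 °C.

-4.20 °C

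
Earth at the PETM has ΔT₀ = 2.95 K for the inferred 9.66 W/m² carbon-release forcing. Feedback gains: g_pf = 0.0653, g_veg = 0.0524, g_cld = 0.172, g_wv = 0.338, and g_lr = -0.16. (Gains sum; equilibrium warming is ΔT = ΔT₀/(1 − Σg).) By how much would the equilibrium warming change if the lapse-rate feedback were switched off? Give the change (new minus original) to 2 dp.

2.38 K

Original: g = 0.4677, ΔT = 2.95/(1−0.4677) = 5.5420 K.
Without lapse-rate: g' = 0.6277, ΔT' = 2.95/(1−0.6277) = 7.9237 K.
Change = 7.9237 − 5.5420 = 2.38 K.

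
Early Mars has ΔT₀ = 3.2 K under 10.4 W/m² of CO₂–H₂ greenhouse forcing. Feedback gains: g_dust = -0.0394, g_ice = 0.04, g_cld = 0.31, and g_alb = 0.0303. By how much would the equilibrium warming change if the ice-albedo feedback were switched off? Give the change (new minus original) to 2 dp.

Original: g = 0.3409, ΔT = 3.2/(1−0.3409) = 4.8551 K.
Without ice-albedo: g' = 0.3009, ΔT' = 3.2/(1−0.3009) = 4.5773 K.
Change = 4.5773 − 4.8551 = -0.28 K.

-0.28 K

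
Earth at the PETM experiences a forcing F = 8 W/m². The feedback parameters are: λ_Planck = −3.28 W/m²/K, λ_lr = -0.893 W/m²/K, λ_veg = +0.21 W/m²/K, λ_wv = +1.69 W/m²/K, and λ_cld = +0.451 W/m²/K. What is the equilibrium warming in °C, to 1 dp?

Net feedback parameter λ = (−3.28) + (-0.893) + (+0.21) + (+1.69) + (+0.451) = -1.822 W/m²/K.
ΔT = −F/λ = −8/(-1.822) = 4.4 °C.

4.4 °C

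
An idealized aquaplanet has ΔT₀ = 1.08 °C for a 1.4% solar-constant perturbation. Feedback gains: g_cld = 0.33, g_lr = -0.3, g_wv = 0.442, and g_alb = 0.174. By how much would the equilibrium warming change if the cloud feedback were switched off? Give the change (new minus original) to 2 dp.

Original: g = 0.646, ΔT = 1.08/(1−0.646) = 3.0508 °C.
Without cloud: g' = 0.316, ΔT' = 1.08/(1−0.316) = 1.5789 °C.
Change = 1.5789 − 3.0508 = -1.47 °C.

-1.47 °C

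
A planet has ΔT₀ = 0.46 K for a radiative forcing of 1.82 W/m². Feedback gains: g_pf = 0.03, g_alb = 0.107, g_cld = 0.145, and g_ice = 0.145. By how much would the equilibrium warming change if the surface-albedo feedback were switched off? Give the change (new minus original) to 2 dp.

-0.13 K

Original: g = 0.427, ΔT = 0.46/(1−0.427) = 0.8028 K.
Without surface-albedo: g' = 0.32, ΔT' = 0.46/(1−0.32) = 0.6765 K.
Change = 0.6765 − 0.8028 = -0.13 K.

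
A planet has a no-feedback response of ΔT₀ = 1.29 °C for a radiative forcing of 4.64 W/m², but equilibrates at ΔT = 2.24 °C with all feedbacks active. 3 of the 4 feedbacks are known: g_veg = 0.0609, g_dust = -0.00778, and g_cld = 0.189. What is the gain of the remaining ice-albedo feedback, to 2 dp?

Amplification A = ΔT/ΔT₀ = 2.24/1.29 = 1.736.
Total gain g = 1 − 1/A = 1 − 1/1.736 = 0.424.
Known gains sum to 0.0609 − 0.00778 + 0.189 = 0.24212.
g_ice = 0.424 − 0.24212 = 0.18.

0.18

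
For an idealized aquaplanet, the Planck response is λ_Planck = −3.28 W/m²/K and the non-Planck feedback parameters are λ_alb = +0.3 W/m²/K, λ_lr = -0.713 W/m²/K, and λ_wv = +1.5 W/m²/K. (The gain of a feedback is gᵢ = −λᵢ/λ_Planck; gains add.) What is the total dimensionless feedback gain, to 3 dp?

0.331

Convert to gains: g_alb = 0.3/3.28 = 0.09146; g_lr = -0.713/3.28 = -0.2174; g_wv = 1.5/3.28 = 0.4573.
Total gain g = 0.33136.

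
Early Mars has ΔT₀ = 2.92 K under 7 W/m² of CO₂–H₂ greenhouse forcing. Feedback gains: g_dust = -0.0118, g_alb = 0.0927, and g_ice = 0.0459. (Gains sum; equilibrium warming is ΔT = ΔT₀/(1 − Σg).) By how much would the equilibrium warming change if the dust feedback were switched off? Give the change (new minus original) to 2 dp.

0.05 K

Original: g = 0.1268, ΔT = 2.92/(1−0.1268) = 3.3440 K.
Without dust: g' = 0.1386, ΔT' = 2.92/(1−0.1386) = 3.3898 K.
Change = 3.3898 − 3.3440 = 0.05 K.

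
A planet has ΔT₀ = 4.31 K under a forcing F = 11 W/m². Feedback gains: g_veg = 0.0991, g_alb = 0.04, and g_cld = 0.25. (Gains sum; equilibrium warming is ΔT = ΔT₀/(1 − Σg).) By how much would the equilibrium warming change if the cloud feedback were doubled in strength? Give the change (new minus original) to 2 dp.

4.89 K

Original: g = 0.3891, ΔT = 4.31/(1−0.3891) = 7.0552 K.
With doubled cloud: g' = 0.6391, ΔT' = 4.31/(1−0.6391) = 11.9424 K.
Change = 11.9424 − 7.0552 = 4.89 K.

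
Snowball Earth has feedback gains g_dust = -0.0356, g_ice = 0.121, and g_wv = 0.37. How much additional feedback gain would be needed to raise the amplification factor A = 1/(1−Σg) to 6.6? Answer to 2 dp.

Current total gain = 0.4554.
Target gain for A = 6.6: g* = 1 − 1/6.6 = 0.8485.
Additional gain needed = 0.8485 − 0.4554 = 0.39.

0.39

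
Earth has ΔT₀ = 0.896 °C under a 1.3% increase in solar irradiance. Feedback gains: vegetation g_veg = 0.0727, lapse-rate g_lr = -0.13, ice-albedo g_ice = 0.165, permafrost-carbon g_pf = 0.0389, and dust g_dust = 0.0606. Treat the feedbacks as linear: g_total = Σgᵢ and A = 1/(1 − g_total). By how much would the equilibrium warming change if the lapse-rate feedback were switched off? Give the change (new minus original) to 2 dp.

0.22 °C

Original: g = 0.2072, ΔT = 0.896/(1−0.2072) = 1.1302 °C.
Without lapse-rate: g' = 0.3372, ΔT' = 0.896/(1−0.3372) = 1.3518 °C.
Change = 1.3518 − 1.1302 = 0.22 °C.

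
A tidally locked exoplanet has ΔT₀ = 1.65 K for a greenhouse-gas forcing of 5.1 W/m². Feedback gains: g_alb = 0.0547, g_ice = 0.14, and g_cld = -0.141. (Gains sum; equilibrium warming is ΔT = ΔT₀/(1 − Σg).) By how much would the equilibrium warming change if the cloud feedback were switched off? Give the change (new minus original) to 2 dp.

Original: g = 0.0537, ΔT = 1.65/(1−0.0537) = 1.7436 K.
Without cloud: g' = 0.1947, ΔT' = 1.65/(1−0.1947) = 2.0489 K.
Change = 2.0489 − 1.7436 = 0.31 K.

0.31 K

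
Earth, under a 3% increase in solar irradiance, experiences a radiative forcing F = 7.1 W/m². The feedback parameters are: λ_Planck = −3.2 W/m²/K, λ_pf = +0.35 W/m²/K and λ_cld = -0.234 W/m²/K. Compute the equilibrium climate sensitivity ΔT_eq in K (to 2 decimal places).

Net feedback parameter λ = (−3.2) + (+0.35) + (-0.234) = -3.084 W/m²/K.
ΔT = −F/λ = −7.1/(-3.084) = 2.30 K.

2.30 K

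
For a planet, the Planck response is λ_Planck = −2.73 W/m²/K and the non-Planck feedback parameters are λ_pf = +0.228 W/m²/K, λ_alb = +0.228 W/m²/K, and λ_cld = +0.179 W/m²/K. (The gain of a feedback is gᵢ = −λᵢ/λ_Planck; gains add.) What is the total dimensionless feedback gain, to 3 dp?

0.233

Convert to gains: g_pf = 0.228/2.73 = 0.08352; g_alb = 0.228/2.73 = 0.08352; g_cld = 0.179/2.73 = 0.06557.
Total gain g = 0.23261.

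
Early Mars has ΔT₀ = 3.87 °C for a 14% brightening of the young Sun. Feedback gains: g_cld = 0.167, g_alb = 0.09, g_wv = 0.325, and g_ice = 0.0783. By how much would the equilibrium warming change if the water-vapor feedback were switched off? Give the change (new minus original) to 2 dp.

Original: g = 0.6603, ΔT = 3.87/(1−0.6603) = 11.3924 °C.
Without water-vapor: g' = 0.3353, ΔT' = 3.87/(1−0.3353) = 5.8222 °C.
Change = 5.8222 − 11.3924 = -5.57 °C.

-5.57 °C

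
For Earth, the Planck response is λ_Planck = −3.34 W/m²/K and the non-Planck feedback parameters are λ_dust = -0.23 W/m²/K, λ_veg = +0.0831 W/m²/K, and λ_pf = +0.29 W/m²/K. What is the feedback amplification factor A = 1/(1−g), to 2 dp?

Convert to gains: g_dust = -0.23/3.34 = -0.06886; g_veg = 0.0831/3.34 = 0.02488; g_pf = 0.29/3.34 = 0.08683.
Total gain g = 0.04285.
A = 1/(1 − 0.04285) = 1.04.

1.04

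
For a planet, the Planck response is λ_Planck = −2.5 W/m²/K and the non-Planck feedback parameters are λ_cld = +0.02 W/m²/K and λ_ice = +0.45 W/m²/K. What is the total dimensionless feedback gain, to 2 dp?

0.19

Convert to gains: g_cld = 0.02/2.5 = 0.008; g_ice = 0.45/2.5 = 0.18.
Total gain g = 0.188.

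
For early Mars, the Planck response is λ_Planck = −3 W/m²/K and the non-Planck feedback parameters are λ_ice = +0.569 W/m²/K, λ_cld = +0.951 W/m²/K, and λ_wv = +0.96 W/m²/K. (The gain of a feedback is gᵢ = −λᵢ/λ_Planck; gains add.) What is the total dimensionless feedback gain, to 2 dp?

Convert to gains: g_ice = 0.569/3 = 0.1897; g_cld = 0.951/3 = 0.317; g_wv = 0.96/3 = 0.32.
Total gain g = 0.8267.

0.83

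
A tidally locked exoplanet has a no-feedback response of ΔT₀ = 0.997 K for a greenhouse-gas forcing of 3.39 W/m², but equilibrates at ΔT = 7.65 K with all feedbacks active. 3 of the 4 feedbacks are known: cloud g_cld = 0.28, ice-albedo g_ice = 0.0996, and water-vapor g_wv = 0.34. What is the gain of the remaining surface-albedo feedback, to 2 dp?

0.15

Amplification A = ΔT/ΔT₀ = 7.65/0.997 = 7.673.
Total gain g = 1 − 1/A = 1 − 1/7.673 = 0.8697.
Known gains sum to 0.28 + 0.0996 + 0.34 = 0.7196.
g_alb = 0.8697 − 0.7196 = 0.15.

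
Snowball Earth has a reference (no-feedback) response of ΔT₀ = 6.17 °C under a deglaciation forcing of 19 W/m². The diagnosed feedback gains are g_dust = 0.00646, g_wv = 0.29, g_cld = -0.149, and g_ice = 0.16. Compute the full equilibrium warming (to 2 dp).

8.91 °C

Total gain g = 0.00646 + 0.29 − 0.149 + 0.16 = 0.30746.
Amplification A = 1/(1 − 0.30746) = 1.444.
ΔT = 6.17 × 1.444 = 8.91 °C.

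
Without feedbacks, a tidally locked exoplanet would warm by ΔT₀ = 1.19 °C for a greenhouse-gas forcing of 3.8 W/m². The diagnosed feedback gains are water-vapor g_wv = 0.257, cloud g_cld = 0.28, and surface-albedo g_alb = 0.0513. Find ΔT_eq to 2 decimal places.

2.89 °C

Total gain g = 0.257 + 0.28 + 0.0513 = 0.5883.
Amplification A = 1/(1 − 0.5883) = 2.429.
ΔT = 1.19 × 2.429 = 2.89 °C.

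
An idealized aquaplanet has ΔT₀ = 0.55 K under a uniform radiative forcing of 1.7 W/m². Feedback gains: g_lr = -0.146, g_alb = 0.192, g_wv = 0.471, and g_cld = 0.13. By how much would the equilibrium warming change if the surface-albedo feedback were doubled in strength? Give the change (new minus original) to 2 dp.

1.86 K

Original: g = 0.647, ΔT = 0.55/(1−0.647) = 1.5581 K.
With doubled surface-albedo: g' = 0.839, ΔT' = 0.55/(1−0.839) = 3.4161 K.
Change = 3.4161 − 1.5581 = 1.86 K.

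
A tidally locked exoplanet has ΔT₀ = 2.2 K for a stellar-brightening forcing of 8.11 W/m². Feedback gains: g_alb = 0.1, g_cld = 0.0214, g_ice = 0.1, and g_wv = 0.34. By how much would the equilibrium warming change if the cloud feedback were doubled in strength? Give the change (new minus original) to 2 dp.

Original: g = 0.5614, ΔT = 2.2/(1−0.5614) = 5.0160 K.
With doubled cloud: g' = 0.5828, ΔT' = 2.2/(1−0.5828) = 5.2733 K.
Change = 5.2733 − 5.0160 = 0.26 K.

0.26 K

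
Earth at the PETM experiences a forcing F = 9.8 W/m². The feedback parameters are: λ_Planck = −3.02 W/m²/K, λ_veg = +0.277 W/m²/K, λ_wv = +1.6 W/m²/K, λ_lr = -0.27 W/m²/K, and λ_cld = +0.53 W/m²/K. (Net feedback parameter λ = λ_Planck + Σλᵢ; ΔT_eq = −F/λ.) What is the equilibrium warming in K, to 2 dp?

Net feedback parameter λ = (−3.02) + (+0.277) + (+1.6) + (-0.27) + (+0.53) = -0.883 W/m²/K.
ΔT = −F/λ = −9.8/(-0.883) = 11.10 K.

11.10 K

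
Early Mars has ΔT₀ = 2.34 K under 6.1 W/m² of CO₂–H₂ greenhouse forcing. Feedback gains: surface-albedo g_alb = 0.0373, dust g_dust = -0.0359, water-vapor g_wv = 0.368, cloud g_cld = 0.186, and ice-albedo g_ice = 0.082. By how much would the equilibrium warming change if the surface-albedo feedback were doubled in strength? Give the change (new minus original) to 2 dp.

0.74 K

Original: g = 0.6374, ΔT = 2.34/(1−0.6374) = 6.4534 K.
With doubled surface-albedo: g' = 0.6747, ΔT' = 2.34/(1−0.6747) = 7.1934 K.
Change = 7.1934 − 6.4534 = 0.74 K.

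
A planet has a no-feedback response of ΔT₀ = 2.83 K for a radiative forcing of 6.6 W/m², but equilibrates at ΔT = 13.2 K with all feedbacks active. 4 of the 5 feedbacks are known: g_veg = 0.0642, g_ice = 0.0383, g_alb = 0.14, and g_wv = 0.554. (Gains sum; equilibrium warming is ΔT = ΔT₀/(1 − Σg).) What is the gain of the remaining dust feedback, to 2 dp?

-0.01

Amplification A = ΔT/ΔT₀ = 13.2/2.83 = 4.664.
Total gain g = 1 − 1/A = 1 − 1/4.664 = 0.7856.
Known gains sum to 0.0642 + 0.0383 + 0.14 + 0.554 = 0.7965.
g_dust = 0.7856 − 0.7965 = -0.01.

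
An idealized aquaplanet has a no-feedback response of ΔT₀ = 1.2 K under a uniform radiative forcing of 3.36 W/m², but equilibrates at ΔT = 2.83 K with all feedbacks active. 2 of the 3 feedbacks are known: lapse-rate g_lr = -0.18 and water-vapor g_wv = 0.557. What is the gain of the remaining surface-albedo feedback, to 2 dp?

0.20

Amplification A = ΔT/ΔT₀ = 2.83/1.2 = 2.358.
Total gain g = 1 − 1/A = 1 − 1/2.358 = 0.5759.
Known gains sum to -0.18 + 0.557 = 0.377.
g_alb = 0.5759 − 0.377 = 0.20.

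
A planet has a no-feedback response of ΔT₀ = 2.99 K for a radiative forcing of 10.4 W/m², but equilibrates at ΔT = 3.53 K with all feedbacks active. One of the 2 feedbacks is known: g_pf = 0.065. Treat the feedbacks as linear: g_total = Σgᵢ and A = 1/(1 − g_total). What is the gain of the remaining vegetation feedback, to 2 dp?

0.09

Amplification A = ΔT/ΔT₀ = 3.53/2.99 = 1.181.
Total gain g = 1 − 1/A = 1 − 1/1.181 = 0.1533.
The known gain is 0.065.
g_veg = 0.1533 − 0.065 = 0.09.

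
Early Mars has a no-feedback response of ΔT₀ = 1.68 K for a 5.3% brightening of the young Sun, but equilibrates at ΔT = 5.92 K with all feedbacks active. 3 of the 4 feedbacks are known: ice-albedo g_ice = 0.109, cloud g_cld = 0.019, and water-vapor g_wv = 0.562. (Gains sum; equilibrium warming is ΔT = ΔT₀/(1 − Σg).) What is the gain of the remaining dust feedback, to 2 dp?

0.03

Amplification A = ΔT/ΔT₀ = 5.92/1.68 = 3.524.
Total gain g = 1 − 1/A = 1 − 1/3.524 = 0.7162.
Known gains sum to 0.109 + 0.019 + 0.562 = 0.69.
g_dust = 0.7162 − 0.69 = 0.03.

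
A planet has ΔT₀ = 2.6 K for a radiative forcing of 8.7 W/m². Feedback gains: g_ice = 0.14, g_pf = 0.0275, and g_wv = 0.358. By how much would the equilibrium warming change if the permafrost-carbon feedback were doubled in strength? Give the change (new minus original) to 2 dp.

0.34 K

Original: g = 0.5255, ΔT = 2.6/(1−0.5255) = 5.4795 K.
With doubled permafrost-carbon: g' = 0.553, ΔT' = 2.6/(1−0.553) = 5.8166 K.
Change = 5.8166 − 5.4795 = 0.34 K.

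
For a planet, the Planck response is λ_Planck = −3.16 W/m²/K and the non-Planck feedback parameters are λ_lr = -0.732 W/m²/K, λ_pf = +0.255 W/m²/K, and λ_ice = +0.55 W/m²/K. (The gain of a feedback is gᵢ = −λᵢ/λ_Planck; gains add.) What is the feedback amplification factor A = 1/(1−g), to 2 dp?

Convert to gains: g_lr = -0.732/3.16 = -0.2316; g_pf = 0.255/3.16 = 0.0807; g_ice = 0.55/3.16 = 0.1741.
Total gain g = 0.0232.
A = 1/(1 − 0.0232) = 1.02.

1.02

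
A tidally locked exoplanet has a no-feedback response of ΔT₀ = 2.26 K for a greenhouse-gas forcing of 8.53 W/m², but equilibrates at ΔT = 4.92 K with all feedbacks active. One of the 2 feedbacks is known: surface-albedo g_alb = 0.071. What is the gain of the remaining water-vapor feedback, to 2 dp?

Amplification A = ΔT/ΔT₀ = 4.92/2.26 = 2.177.
Total gain g = 1 − 1/A = 1 − 1/2.177 = 0.5407.
The known gain is 0.071.
g_wv = 0.5407 − 0.071 = 0.47.

0.47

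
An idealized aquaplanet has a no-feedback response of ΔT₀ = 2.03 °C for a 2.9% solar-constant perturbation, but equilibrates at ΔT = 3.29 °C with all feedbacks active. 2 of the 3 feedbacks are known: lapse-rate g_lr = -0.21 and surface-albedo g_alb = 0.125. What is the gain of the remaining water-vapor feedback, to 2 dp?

Amplification A = ΔT/ΔT₀ = 3.29/2.03 = 1.621.
Total gain g = 1 − 1/A = 1 − 1/1.621 = 0.3831.
Known gains sum to -0.21 + 0.125 = -0.085.
g_wv = 0.3831 + 0.085 = 0.47.

0.47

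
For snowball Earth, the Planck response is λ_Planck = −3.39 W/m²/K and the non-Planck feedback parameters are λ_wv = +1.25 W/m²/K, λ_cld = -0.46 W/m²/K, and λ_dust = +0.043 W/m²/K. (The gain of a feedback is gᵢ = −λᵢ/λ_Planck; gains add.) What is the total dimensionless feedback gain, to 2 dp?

0.25

Convert to gains: g_wv = 1.25/3.39 = 0.3687; g_cld = -0.46/3.39 = -0.1357; g_dust = 0.043/3.39 = 0.01268.
Total gain g = 0.24568.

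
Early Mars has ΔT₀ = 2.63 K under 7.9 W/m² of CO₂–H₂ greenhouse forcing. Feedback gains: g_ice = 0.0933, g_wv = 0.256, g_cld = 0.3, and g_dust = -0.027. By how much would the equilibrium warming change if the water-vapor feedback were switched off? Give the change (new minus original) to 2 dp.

Original: g = 0.6223, ΔT = 2.63/(1−0.6223) = 6.9632 K.
Without water-vapor: g' = 0.3663, ΔT' = 2.63/(1−0.3663) = 4.1502 K.
Change = 4.1502 − 6.9632 = -2.81 K.

-2.81 K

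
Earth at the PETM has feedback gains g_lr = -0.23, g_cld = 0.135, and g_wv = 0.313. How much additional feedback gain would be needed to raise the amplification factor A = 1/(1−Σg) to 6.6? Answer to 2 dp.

Current total gain = 0.218.
Target gain for A = 6.6: g* = 1 − 1/6.6 = 0.8485.
Additional gain needed = 0.8485 − 0.218 = 0.63.

0.63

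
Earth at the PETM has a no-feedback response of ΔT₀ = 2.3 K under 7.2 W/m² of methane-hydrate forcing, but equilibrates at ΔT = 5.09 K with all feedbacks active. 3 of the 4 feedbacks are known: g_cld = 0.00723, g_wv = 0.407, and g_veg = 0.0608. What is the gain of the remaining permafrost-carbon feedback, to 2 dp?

0.07

Amplification A = ΔT/ΔT₀ = 5.09/2.3 = 2.213.
Total gain g = 1 − 1/A = 1 − 1/2.213 = 0.5481.
Known gains sum to 0.00723 + 0.407 + 0.0608 = 0.47503.
g_pf = 0.5481 − 0.47503 = 0.07.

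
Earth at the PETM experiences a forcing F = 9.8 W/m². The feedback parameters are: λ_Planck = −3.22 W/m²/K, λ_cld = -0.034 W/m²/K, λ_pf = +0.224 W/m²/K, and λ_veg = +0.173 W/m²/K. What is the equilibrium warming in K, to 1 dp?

3.4 K

Net feedback parameter λ = (−3.22) + (-0.034) + (+0.224) + (+0.173) = -2.857 W/m²/K.
ΔT = −F/λ = −9.8/(-2.857) = 3.4 K.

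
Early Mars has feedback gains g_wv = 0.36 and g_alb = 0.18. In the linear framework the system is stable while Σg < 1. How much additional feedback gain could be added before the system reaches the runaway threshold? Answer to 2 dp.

Current total gain = 0.36 + 0.18 = 0.54.
Margin to runaway = 1 − 0.54 = 0.46.

0.46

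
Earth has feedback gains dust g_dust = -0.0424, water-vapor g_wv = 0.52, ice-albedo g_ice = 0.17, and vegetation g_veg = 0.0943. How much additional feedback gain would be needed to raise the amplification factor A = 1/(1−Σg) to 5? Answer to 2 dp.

Current total gain = 0.7419.
Target gain for A = 5: g* = 1 − 1/5 = 0.8.
Additional gain needed = 0.8 − 0.7419 = 0.06.

0.06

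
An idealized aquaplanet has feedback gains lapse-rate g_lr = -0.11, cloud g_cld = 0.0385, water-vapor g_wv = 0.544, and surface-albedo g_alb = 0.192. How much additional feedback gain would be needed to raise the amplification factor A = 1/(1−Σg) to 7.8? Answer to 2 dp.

Current total gain = 0.6645.
Target gain for A = 7.8: g* = 1 − 1/7.8 = 0.8718.
Additional gain needed = 0.8718 − 0.6645 = 0.21.

0.21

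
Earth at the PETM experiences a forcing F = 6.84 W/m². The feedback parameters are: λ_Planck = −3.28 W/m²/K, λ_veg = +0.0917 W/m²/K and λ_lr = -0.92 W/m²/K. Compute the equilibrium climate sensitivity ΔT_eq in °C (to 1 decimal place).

1.7 °C

Net feedback parameter λ = (−3.28) + (+0.0917) + (-0.92) = -4.1083 W/m²/K.
ΔT = −F/λ = −6.84/(-4.1083) = 1.7 °C.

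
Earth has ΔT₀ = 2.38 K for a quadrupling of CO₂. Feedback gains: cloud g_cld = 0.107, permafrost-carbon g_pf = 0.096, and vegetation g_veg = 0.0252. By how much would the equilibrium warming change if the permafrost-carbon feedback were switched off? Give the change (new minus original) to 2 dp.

Original: g = 0.2282, ΔT = 2.38/(1−0.2282) = 3.0837 K.
Without permafrost-carbon: g' = 0.1322, ΔT' = 2.38/(1−0.1322) = 2.7426 K.
Change = 2.7426 − 3.0837 = -0.34 K.

-0.34 K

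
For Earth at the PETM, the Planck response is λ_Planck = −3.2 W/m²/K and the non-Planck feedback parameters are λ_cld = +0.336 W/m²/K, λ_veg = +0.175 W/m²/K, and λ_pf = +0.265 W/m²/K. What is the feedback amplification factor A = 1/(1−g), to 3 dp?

1.320

Convert to gains: g_cld = 0.336/3.2 = 0.105; g_veg = 0.175/3.2 = 0.05469; g_pf = 0.265/3.2 = 0.08281.
Total gain g = 0.2425.
A = 1/(1 − 0.2425) = 1.320.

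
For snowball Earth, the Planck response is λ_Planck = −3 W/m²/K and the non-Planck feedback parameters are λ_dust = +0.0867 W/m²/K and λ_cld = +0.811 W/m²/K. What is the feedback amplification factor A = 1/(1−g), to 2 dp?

1.43

Convert to gains: g_dust = 0.0867/3 = 0.0289; g_cld = 0.811/3 = 0.2703.
Total gain g = 0.2992.
A = 1/(1 − 0.2992) = 1.43.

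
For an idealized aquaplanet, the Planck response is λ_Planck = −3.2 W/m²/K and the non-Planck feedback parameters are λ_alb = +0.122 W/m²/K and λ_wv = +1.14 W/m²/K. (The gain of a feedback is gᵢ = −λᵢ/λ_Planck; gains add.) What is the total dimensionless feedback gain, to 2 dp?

Convert to gains: g_alb = 0.122/3.2 = 0.03812; g_wv = 1.14/3.2 = 0.3562.
Total gain g = 0.39432.

0.39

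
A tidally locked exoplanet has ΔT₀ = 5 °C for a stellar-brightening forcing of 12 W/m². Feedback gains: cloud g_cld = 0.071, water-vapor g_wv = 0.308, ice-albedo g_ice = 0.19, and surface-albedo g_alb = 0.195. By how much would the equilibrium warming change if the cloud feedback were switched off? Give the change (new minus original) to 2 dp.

Original: g = 0.764, ΔT = 5/(1−0.764) = 21.1864 °C.
Without cloud: g' = 0.693, ΔT' = 5/(1−0.693) = 16.2866 °C.
Change = 16.2866 − 21.1864 = -4.90 °C.

-4.90 °C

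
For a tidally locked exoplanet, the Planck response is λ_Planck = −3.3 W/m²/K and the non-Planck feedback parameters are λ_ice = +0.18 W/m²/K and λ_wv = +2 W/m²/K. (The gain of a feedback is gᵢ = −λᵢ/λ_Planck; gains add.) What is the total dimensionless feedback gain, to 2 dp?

0.66

Convert to gains: g_ice = 0.18/3.3 = 0.05455; g_wv = 2/3.3 = 0.6061.
Total gain g = 0.66065.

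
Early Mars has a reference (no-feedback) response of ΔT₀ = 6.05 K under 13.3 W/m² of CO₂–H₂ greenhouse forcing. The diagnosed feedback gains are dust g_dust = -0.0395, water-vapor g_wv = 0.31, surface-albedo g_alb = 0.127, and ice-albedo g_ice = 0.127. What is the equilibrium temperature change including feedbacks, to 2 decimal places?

Total gain g = -0.0395 + 0.31 + 0.127 + 0.127 = 0.5245.
Amplification A = 1/(1 − 0.5245) = 2.103.
ΔT = 6.05 × 2.103 = 12.72 K.

12.72 K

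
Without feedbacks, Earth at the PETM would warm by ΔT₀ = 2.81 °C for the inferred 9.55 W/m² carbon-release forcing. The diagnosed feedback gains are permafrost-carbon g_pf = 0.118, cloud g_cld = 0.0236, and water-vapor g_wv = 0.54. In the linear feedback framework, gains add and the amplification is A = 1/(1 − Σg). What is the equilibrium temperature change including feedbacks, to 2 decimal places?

Total gain g = 0.118 + 0.0236 + 0.54 = 0.6816.
Amplification A = 1/(1 − 0.6816) = 3.141.
ΔT = 2.81 × 3.141 = 8.83 °C.

8.83 °C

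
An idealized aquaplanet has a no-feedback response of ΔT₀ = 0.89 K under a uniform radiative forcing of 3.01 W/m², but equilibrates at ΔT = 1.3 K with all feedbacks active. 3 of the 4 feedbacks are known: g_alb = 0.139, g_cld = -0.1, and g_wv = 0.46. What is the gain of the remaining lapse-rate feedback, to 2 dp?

Amplification A = ΔT/ΔT₀ = 1.3/0.89 = 1.461.
Total gain g = 1 − 1/A = 1 − 1/1.461 = 0.3155.
Known gains sum to 0.139 − 0.1 + 0.46 = 0.499.
g_lr = 0.3155 − 0.499 = -0.18.

-0.18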